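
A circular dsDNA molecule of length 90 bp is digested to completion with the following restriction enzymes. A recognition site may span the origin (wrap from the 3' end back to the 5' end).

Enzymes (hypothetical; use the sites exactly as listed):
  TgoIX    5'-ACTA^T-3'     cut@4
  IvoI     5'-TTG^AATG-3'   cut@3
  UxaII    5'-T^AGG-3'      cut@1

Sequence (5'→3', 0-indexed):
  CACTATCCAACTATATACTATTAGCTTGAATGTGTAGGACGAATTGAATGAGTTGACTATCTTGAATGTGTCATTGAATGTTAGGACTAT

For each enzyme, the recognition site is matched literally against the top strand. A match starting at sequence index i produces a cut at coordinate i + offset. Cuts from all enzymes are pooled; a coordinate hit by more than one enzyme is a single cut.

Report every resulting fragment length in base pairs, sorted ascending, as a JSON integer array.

[5,6,6,7,7,7,8,8,11,12,13]

Site scan:
  TgoIX ACTAT/4: at [1, 9, 16, 55, 85] ⇒ [5, 13, 20, 59, 89]
  IvoI TTGAATG/3: at [25, 43, 61, 73] ⇒ [28, 46, 64, 76]
  UxaII TAGG/1: at [34, 81] ⇒ [35, 82]

Pooled cuts: [5, 13, 20, 28, 35, 46, 59, 64, 76, 82, 89]

Fragment lengths:
  5→13: 8 bp
  13→20: 7 bp
  20→28: 8 bp
  28→35: 7 bp
  35→46: 11 bp
  46→59: 13 bp
  59→64: 5 bp
  64→76: 12 bp
  76→82: 6 bp
  82→89: 7 bp
  89→5 (wrap): 90-89+5 = 6 bp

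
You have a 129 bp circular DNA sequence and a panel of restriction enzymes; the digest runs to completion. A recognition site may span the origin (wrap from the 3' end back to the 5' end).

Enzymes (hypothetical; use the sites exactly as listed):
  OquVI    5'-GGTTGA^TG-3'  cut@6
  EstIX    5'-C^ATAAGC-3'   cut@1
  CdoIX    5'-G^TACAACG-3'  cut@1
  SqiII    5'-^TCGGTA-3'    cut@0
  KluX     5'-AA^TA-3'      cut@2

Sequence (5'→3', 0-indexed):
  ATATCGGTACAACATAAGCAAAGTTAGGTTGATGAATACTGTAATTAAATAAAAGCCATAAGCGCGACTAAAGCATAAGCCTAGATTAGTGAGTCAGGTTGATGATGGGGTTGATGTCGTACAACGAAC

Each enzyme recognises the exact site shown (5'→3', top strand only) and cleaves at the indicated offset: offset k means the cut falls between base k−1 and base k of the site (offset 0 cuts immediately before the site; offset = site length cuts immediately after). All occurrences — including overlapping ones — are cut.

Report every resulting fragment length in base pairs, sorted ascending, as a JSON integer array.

[4,5,8,10,12,13,13,17,19,28]

Scan for sites:
  OquVI GGTTGATG/6: at [26, 96, 108] ⇒ [32, 102, 114]
  EstIX CATAAGC/1: at [12, 56, 73] ⇒ [13, 57, 74]
  CdoIX GTACAACG/1: at [118] ⇒ [119]
  SqiII TCGGTA/0: at [3] ⇒ [3]
  KluX AATA/2: at [34, 47] ⇒ [36, 49]

All cut coordinates (distinct, sorted): [3, 13, 32, 36, 49, 57, 74, 102, 114, 119]

Fragment lengths:
  3→13: 10 bp
  13→32: 19 bp
  32→36: 4 bp
  36→49: 13 bp
  49→57: 8 bp
  57→74: 17 bp
  74→102: 28 bp
  102→114: 12 bp
  114→119: 5 bp
  119→3 (wrap): 129-119+3 = 13 bp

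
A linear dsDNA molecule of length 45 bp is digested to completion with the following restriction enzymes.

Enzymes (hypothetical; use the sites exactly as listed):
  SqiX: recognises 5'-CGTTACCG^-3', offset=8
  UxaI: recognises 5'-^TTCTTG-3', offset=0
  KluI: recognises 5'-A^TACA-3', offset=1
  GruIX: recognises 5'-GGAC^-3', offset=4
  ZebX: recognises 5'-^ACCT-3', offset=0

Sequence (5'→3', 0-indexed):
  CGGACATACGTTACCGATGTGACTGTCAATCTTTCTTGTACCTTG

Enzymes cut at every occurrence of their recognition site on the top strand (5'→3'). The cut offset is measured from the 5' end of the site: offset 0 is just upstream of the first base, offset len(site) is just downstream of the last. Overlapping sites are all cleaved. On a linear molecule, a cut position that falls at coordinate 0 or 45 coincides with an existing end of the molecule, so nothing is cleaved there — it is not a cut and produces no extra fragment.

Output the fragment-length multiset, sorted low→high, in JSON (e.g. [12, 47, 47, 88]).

Scan for sites:
  SqiX (CGTTACCG, off=8): starts [8] → cuts [16]
  UxaI (TTCTTG, off=0): starts [32] → cuts [32]
  KluI (ATACA, off=1): no sites
  GruIX (GGAC, off=4): starts [1] → cuts [5]
  ZebX (ACCT, off=0): starts [39] → cuts [39]

Pooled cuts: [5, 16, 32, 39]

Fragments:
  [0,5): 5 bp
  [5,16): 11 bp
  [16,32): 16 bp
  [32,39): 7 bp
  [39,45): 6 bp

[5,6,7,11,16]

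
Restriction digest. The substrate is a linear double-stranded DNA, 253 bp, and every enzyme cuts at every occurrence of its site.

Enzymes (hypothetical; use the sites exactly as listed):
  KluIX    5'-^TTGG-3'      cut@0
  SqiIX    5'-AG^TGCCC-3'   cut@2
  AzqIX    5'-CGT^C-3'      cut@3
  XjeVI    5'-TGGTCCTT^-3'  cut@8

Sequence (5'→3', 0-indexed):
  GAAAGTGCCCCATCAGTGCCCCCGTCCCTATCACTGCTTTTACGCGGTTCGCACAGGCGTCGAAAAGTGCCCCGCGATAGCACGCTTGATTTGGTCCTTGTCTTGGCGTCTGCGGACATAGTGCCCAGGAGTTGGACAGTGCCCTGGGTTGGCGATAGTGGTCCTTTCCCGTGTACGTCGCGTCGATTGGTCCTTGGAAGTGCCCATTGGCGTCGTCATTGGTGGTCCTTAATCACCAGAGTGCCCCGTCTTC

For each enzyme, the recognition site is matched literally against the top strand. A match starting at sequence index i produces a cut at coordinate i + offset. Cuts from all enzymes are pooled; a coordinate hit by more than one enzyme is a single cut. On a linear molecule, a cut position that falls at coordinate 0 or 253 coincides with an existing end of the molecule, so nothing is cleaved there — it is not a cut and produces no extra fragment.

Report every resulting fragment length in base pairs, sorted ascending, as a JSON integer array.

[2,2,3,3,3,4,5,5,5,6,7,7,7,7,8,8,9,9,9,10,11,11,12,12,12,18,23,35]

Per-enzyme occurrences:
  KluIX (TTGG, off=0): starts [90, 102, 131, 148, 186, 193, 206, 218] → cuts [90, 102, 131, 148, 186, 193, 206, 218]
  SqiIX (AGTGCCC, off=2): starts [3, 14, 65, 119, 137, 198, 239] → cuts [5, 16, 67, 121, 139, 200, 241]
  AzqIX (CGTC, off=3): starts [22, 57, 106, 175, 180, 210, 213, 246] → cuts [25, 60, 109, 178, 183, 213, 216, 249]
  XjeVI (TGGTCCTT, off=8): starts [91, 158, 187, 222] → cuts [99, 166, 195, 230]

All cut coordinates (distinct, sorted): [5, 16, 25, 60, 67, 90, 99, 102, 109, 121, 131, 139, 148, 166, 178, 183, 186, 193, 195, 200, 206, 213, 216, 218, 230, 241, 249]

Fragment lengths:
  [0,5): 5 bp
  [5,16): 11 bp
  [16,25): 9 bp
  [25,60): 35 bp
  [60,67): 7 bp
  [67,90): 23 bp
  [90,99): 9 bp
  [99,102): 3 bp
  [102,109): 7 bp
  [109,121): 12 bp
  [121,131): 10 bp
  [131,139): 8 bp
  [139,148): 9 bp
  [148,166): 18 bp
  [166,178): 12 bp
  [178,183): 5 bp
  [183,186): 3 bp
  [186,193): 7 bp
  [193,195): 2 bp
  [195,200): 5 bp
  [200,206): 6 bp
  [206,213): 7 bp
  [213,216): 3 bp
  [216,218): 2 bp
  [218,230): 12 bp
  [230,241): 11 bp
  [241,249): 8 bp
  [249,253): 4 bp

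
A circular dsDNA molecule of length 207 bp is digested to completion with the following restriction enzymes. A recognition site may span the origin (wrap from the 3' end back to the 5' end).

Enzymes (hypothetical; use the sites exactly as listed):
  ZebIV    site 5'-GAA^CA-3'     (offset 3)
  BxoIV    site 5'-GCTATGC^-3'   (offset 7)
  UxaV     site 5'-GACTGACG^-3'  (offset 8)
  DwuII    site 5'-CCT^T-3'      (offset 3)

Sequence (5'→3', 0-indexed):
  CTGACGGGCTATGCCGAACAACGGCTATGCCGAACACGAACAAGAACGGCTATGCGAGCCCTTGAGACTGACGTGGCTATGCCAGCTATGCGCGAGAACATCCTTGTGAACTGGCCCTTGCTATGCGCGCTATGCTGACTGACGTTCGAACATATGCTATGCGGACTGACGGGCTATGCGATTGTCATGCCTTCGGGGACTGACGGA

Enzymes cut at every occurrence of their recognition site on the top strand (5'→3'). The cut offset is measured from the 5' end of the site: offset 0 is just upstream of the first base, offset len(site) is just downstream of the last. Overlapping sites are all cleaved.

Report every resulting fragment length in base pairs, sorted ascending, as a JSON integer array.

[4,4,6,6,6,7,7,8,8,8,8,9,9,9,9,9,11,12,12,13,13,14,15]

Per-enzyme occurrences:
  ZebIV (GAACA, off=3): starts [15, 31, 37, 95, 147] → cuts [18, 34, 40, 98, 150]
  BxoIV (GCTATGC, off=7): starts [7, 23, 48, 75, 84, 119, 128, 155, 172] → cuts [14, 30, 55, 82, 91, 126, 135, 162, 179]
  UxaV (GACTGACG, off=8): starts [65, 136, 163, 197, 205] → cuts [6, 73, 144, 171, 205]
  DwuII (CCTT, off=3): starts [59, 101, 115, 189] → cuts [62, 104, 118, 192]

All cut coordinates (distinct, sorted): [6, 14, 18, 30, 34, 40, 55, 62, 73, 82, 91, 98, 104, 118, 126, 135, 144, 150, 162, 171, 179, 192, 205]

Fragment lengths:
  6→14: 8 bp
  14→18: 4 bp
  18→30: 12 bp
  30→34: 4 bp
  34→40: 6 bp
  40→55: 15 bp
  55→62: 7 bp
  62→73: 11 bp
  73→82: 9 bp
  82→91: 9 bp
  91→98: 7 bp
  98→104: 6 bp
  104→118: 14 bp
  118→126: 8 bp
  126→135: 9 bp
  135→144: 9 bp
  144→150: 6 bp
  150→162: 12 bp
  162→171: 9 bp
  171→179: 8 bp
  179→192: 13 bp
  192→205: 13 bp
  205→6 (wrap): 207-205+6 = 8 bp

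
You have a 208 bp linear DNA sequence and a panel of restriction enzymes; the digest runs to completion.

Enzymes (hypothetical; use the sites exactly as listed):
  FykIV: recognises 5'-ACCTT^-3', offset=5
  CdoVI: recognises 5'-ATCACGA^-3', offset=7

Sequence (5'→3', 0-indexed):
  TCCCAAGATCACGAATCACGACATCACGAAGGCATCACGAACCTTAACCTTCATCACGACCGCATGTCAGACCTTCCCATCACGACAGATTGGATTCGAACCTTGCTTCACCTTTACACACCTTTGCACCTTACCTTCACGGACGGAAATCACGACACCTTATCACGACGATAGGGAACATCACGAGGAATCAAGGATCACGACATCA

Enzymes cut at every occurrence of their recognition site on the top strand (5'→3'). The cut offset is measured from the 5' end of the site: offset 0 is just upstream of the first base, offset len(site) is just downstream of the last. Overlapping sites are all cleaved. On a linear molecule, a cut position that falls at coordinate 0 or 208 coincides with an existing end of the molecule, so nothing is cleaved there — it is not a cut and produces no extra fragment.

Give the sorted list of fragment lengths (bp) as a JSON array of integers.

[5,5,5,6,6,7,7,8,8,8,10,10,10,11,14,16,17,18,18,19]

Per-enzyme occurrences:
  FykIV (ACCTT, off=5): starts [40, 46, 70, 99, 109, 119, 127, 132, 156] → cuts [45, 51, 75, 104, 114, 124, 132, 137, 161]
  CdoVI (ATCACGA, off=7): starts [7, 14, 22, 33, 52, 78, 148, 161, 179, 196] → cuts [14, 21, 29, 40, 59, 85, 155, 168, 186, 203]

All cut coordinates (distinct, sorted): [14, 21, 29, 40, 45, 51, 59, 75, 85, 104, 114, 124, 132, 137, 155, 161, 168, 186, 203]

Fragment lengths:
  [0,14): 14 bp
  [14,21): 7 bp
  [21,29): 8 bp
  [29,40): 11 bp
  [40,45): 5 bp
  [45,51): 6 bp
  [51,59): 8 bp
  [59,75): 16 bp
  [75,85): 10 bp
  [85,104): 19 bp
  [104,114): 10 bp
  [114,124): 10 bp
  [124,132): 8 bp
  [132,137): 5 bp
  [137,155): 18 bp
  [155,161): 6 bp
  [161,168): 7 bp
  [168,186): 18 bp
  [186,203): 17 bp
  [203,208): 5 bp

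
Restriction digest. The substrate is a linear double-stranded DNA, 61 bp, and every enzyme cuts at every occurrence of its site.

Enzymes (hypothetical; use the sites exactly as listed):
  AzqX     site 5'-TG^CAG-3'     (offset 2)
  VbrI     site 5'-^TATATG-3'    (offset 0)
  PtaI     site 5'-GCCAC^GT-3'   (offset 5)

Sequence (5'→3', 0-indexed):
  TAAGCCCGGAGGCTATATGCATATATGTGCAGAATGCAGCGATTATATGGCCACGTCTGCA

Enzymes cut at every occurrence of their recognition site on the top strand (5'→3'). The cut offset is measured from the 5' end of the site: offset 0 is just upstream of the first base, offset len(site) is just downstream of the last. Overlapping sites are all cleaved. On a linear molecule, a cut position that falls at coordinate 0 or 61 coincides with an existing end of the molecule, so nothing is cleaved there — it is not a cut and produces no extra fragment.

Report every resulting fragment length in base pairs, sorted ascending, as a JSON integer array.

[7,7,7,8,8,11,13]

Site scan:
  AzqX TGCAG/2: at [27, 34] ⇒ [29, 36]
  VbrI TATATG/0: at [13, 21, 43] ⇒ [13, 21, 43]
  PtaI GCCACGT/5: at [49] ⇒ [54]

Pooled cuts: [13, 21, 29, 36, 43, 54]

Fragments:
  [0,13): 13 bp
  [13,21): 8 bp
  [21,29): 8 bp
  [29,36): 7 bp
  [36,43): 7 bp
  [43,54): 11 bp
  [54,61): 7 bp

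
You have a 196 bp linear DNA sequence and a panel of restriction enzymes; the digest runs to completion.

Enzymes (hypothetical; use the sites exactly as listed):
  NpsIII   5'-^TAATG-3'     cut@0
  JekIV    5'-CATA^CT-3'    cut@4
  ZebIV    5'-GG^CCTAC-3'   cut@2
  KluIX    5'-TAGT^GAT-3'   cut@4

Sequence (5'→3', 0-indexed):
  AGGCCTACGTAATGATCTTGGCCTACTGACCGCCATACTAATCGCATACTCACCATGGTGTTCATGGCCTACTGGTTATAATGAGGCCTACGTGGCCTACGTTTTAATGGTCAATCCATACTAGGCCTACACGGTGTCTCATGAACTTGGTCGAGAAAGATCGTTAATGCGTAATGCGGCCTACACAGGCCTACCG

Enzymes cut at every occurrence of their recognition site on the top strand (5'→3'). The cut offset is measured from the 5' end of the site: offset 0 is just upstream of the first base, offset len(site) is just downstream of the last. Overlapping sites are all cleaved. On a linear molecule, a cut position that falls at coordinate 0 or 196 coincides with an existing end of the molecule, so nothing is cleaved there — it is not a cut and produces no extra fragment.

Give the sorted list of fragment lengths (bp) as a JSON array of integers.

Per-enzyme occurrences:
  NpsIII (TAATG, off=0): starts [9, 78, 104, 164, 171] → cuts [9, 78, 104, 164, 171]
  JekIV (CATACT, off=4): starts [33, 44, 116] → cuts [37, 48, 120]
  ZebIV (GGCCTAC, off=2): starts [1, 19, 65, 84, 93, 123, 177, 187] → cuts [3, 21, 67, 86, 95, 125, 179, 189]
  KluIX (TAGTGAT, off=4): no sites

All cut coordinates (distinct, sorted): [3, 9, 21, 37, 48, 67, 78, 86, 95, 104, 120, 125, 164, 171, 179, 189]

Fragment lengths:
  [0,3): 3 bp
  [3,9): 6 bp
  [9,21): 12 bp
  [21,37): 16 bp
  [37,48): 11 bp
  [48,67): 19 bp
  [67,78): 11 bp
  [78,86): 8 bp
  [86,95): 9 bp
  [95,104): 9 bp
  [104,120): 16 bp
  [120,125): 5 bp
  [125,164): 39 bp
  [164,171): 7 bp
  [171,179): 8 bp
  [179,189): 10 bp
  [189,196): 7 bp

[3,5,6,7,7,8,8,9,9,10,11,11,12,16,16,19,39]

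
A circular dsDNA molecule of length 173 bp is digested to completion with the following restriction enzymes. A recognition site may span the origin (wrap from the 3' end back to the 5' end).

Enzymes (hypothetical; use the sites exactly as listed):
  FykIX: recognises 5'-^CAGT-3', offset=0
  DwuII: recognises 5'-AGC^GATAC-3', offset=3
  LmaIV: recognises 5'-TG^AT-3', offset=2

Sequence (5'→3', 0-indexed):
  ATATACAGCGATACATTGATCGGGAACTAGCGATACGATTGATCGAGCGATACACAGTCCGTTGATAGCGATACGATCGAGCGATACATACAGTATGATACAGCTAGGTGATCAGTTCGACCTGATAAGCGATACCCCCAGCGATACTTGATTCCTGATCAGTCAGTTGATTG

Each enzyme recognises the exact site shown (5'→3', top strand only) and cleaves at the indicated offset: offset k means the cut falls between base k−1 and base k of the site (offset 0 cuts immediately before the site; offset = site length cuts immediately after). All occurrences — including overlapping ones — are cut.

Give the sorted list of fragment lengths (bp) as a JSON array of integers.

Scan for sites:
  FykIX CAGT/0: at [54, 90, 112, 159, 163] ⇒ [54, 90, 112, 159, 163]
  DwuII AGCGATAC/3: at [6, 28, 45, 66, 79, 127, 139] ⇒ [9, 31, 48, 69, 82, 130, 142]
  LmaIV TGAT/2: at [16, 39, 62, 95, 108, 122, 148, 155, 167, 171] ⇒ [0, 18, 41, 64, 97, 110, 124, 150, 157, 169]

Pooled cuts: [0, 9, 18, 31, 41, 48, 54, 64, 69, 82, 90, 97, 110, 112, 124, 130, 142, 150, 157, 159, 163, 169]

Fragment lengths:
  0→9: 9 bp
  9→18: 9 bp
  18→31: 13 bp
  31→41: 10 bp
  41→48: 7 bp
  48→54: 6 bp
  54→64: 10 bp
  64→69: 5 bp
  69→82: 13 bp
  82→90: 8 bp
  90→97: 7 bp
  97→110: 13 bp
  110→112: 2 bp
  112→124: 12 bp
  124→130: 6 bp
  130→142: 12 bp
  142→150: 8 bp
  150→157: 7 bp
  157→159: 2 bp
  159→163: 4 bp
  163→169: 6 bp
  169→0 (wrap): 173-169+0 = 4 bp

[2,2,4,4,5,6,6,6,7,7,7,8,8,9,9,10,10,12,12,13,13,13]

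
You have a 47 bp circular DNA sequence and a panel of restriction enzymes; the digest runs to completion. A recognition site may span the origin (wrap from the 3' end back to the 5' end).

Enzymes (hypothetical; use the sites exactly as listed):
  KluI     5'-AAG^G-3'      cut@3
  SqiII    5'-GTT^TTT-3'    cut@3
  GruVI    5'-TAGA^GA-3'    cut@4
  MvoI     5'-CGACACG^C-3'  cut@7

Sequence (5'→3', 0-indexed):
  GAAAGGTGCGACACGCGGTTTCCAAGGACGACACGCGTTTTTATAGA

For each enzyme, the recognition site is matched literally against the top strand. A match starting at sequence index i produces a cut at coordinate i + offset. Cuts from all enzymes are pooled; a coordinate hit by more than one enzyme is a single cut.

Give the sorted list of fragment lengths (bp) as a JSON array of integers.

Site scan:
  KluI AAGG/3: at [2, 23] ⇒ [5, 26]
  SqiII GTTTTT/3: at [36] ⇒ [39]
  GruVI TAGAGA/4: at [43] ⇒ [0]
  MvoI CGACACGC/7: at [8, 28] ⇒ [15, 35]

Pooled cuts: [0, 5, 15, 26, 35, 39]

Fragment lengths:
  0→5: 5 bp
  5→15: 10 bp
  15→26: 11 bp
  26→35: 9 bp
  35→39: 4 bp
  39→0 (wrap): 47-39+0 = 8 bp

[4,5,8,9,10,11]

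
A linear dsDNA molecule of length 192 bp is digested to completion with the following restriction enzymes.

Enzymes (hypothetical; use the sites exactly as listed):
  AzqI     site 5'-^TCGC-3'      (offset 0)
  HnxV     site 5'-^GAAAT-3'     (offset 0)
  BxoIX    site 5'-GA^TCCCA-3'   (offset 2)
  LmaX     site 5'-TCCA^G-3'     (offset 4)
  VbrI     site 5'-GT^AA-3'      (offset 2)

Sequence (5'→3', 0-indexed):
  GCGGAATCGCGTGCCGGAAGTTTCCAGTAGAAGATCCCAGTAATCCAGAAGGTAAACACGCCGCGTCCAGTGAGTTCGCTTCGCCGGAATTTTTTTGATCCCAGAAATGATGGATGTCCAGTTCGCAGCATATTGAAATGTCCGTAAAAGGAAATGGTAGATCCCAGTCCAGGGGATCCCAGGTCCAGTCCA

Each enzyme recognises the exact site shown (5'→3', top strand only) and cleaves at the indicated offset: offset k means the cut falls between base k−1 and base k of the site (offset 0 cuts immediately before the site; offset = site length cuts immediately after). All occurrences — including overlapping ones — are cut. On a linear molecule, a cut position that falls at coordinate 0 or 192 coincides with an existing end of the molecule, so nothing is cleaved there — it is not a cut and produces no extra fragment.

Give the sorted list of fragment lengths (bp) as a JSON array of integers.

Per-enzyme occurrences:
  AzqI TCGC/0: at [6, 75, 80, 122] ⇒ [6, 75, 80, 122]
  HnxV GAAAT/0: at [103, 134, 150] ⇒ [103, 134, 150]
  BxoIX GATCCCA/2: at [32, 96, 159, 174] ⇒ [34, 98, 161, 176]
  LmaX TCCAG/4: at [22, 43, 65, 116, 167, 183] ⇒ [26, 47, 69, 120, 171, 187]
  VbrI GTAA/2: at [39, 51, 143] ⇒ [41, 53, 145]

All cut coordinates (distinct, sorted): [6, 26, 34, 41, 47, 53, 69, 75, 80, 98, 103, 120, 122, 134, 145, 150, 161, 171, 176, 187]

Fragments:
  [0,6): 6 bp
  [6,26): 20 bp
  [26,34): 8 bp
  [34,41): 7 bp
  [41,47): 6 bp
  [47,53): 6 bp
  [53,69): 16 bp
  [69,75): 6 bp
  [75,80): 5 bp
  [80,98): 18 bp
  [98,103): 5 bp
  [103,120): 17 bp
  [120,122): 2 bp
  [122,134): 12 bp
  [134,145): 11 bp
  [145,150): 5 bp
  [150,161): 11 bp
  [161,171): 10 bp
  [171,176): 5 bp
  [176,187): 11 bp
  [187,192): 5 bp

[2,5,5,5,5,5,6,6,6,6,7,8,10,11,11,11,12,16,17,18,20]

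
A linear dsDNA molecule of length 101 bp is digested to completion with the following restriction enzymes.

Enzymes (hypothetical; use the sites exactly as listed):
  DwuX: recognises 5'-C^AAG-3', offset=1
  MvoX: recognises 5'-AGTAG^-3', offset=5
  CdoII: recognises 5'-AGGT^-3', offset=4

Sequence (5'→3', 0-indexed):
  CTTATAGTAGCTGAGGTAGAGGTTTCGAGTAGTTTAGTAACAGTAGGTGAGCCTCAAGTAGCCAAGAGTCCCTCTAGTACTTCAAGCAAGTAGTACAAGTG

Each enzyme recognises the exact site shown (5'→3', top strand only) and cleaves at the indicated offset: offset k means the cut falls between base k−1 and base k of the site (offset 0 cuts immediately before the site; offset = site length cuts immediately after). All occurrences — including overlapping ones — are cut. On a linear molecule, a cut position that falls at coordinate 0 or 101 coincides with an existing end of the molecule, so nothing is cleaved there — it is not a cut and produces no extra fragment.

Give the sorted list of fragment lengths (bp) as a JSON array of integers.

[2,2,3,4,5,6,6,6,7,7,9,10,14,20]

Scan for sites:
  DwuX CAAG/1: at [54, 62, 82, 86, 95] ⇒ [55, 63, 83, 87, 96]
  MvoX AGTAG/5: at [5, 27, 41, 56, 88] ⇒ [10, 32, 46, 61, 93]
  CdoII AGGT/4: at [13, 19, 44] ⇒ [17, 23, 48]

All cut coordinates (distinct, sorted): [10, 17, 23, 32, 46, 48, 55, 61, 63, 83, 87, 93, 96]

Fragments:
  [0,10): 10 bp
  [10,17): 7 bp
  [17,23): 6 bp
  [23,32): 9 bp
  [32,46): 14 bp
  [46,48): 2 bp
  [48,55): 7 bp
  [55,61): 6 bp
  [61,63): 2 bp
  [63,83): 20 bp
  [83,87): 4 bp
  [87,93): 6 bp
  [93,96): 3 bp
  [96,101): 5 bp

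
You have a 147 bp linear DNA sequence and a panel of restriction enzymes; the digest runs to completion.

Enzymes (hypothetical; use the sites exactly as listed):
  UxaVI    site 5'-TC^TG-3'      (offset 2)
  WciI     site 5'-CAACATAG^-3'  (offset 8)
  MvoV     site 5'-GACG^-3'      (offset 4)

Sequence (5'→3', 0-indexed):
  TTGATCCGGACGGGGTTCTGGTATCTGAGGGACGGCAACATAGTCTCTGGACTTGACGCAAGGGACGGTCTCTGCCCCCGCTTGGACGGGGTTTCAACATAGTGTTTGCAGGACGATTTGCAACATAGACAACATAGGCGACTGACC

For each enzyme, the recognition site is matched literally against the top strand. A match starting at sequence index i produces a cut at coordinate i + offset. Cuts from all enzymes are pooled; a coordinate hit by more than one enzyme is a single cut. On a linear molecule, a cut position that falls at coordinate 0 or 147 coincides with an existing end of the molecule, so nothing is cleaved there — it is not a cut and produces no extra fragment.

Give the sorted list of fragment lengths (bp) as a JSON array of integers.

[4,5,6,7,9,9,9,9,10,11,12,13,13,14,16]

Per-enzyme occurrences:
  UxaVI TCTG/2: at [16, 23, 45, 70] ⇒ [18, 25, 47, 72]
  WciI CAACATAG/8: at [35, 94, 120, 129] ⇒ [43, 102, 128, 137]
  MvoV GACG/4: at [8, 30, 54, 63, 84, 111] ⇒ [12, 34, 58, 67, 88, 115]

All cut coordinates (distinct, sorted): [12, 18, 25, 34, 43, 47, 58, 67, 72, 88, 102, 115, 128, 137]

Fragment lengths:
  [0,12): 12 bp
  [12,18): 6 bp
  [18,25): 7 bp
  [25,34): 9 bp
  [34,43): 9 bp
  [43,47): 4 bp
  [47,58): 11 bp
  [58,67): 9 bp
  [67,72): 5 bp
  [72,88): 16 bp
  [88,102): 14 bp
  [102,115): 13 bp
  [115,128): 13 bp
  [128,137): 9 bp
  [137,147): 10 bp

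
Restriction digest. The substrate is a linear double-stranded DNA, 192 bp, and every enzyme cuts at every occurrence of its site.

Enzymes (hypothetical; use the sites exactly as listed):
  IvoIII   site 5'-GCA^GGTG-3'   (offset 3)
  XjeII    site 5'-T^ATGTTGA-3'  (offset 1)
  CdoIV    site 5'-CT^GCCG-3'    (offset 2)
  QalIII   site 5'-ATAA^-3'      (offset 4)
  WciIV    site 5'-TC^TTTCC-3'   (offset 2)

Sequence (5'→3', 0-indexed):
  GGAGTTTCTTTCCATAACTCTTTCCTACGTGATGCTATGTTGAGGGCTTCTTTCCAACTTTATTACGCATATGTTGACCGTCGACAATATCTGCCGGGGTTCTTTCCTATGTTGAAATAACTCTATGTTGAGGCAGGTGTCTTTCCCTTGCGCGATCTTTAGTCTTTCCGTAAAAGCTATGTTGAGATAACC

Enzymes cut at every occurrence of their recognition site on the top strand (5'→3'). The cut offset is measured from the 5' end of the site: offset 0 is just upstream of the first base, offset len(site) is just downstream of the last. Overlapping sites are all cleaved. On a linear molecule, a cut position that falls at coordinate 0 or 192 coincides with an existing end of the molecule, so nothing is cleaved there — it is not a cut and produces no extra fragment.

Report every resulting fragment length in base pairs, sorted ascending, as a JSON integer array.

[2,3,4,6,6,8,9,10,11,12,12,14,14,16,20,22,23]

Per-enzyme occurrences:
  IvoIII GCAGGTG/3: at [132] ⇒ [135]
  XjeII TATGTTGA/1: at [35, 69, 107, 123, 177] ⇒ [36, 70, 108, 124, 178]
  CdoIV CTGCCG/2: at [90] ⇒ [92]
  QalIII ATAA/4: at [13, 116, 186] ⇒ [17, 120, 190]
  WciIV TCTTTCC/2: at [6, 18, 48, 100, 139, 162] ⇒ [8, 20, 50, 102, 141, 164]

All cut coordinates (distinct, sorted): [8, 17, 20, 36, 50, 70, 92, 102, 108, 120, 124, 135, 141, 164, 178, 190]

Fragments:
  [0,8): 8 bp
  [8,17): 9 bp
  [17,20): 3 bp
  [20,36): 16 bp
  [36,50): 14 bp
  [50,70): 20 bp
  [70,92): 22 bp
  [92,102): 10 bp
  [102,108): 6 bp
  [108,120): 12 bp
  [120,124): 4 bp
  [124,135): 11 bp
  [135,141): 6 bp
  [141,164): 23 bp
  [164,178): 14 bp
  [178,190): 12 bp
  [190,192): 2 bp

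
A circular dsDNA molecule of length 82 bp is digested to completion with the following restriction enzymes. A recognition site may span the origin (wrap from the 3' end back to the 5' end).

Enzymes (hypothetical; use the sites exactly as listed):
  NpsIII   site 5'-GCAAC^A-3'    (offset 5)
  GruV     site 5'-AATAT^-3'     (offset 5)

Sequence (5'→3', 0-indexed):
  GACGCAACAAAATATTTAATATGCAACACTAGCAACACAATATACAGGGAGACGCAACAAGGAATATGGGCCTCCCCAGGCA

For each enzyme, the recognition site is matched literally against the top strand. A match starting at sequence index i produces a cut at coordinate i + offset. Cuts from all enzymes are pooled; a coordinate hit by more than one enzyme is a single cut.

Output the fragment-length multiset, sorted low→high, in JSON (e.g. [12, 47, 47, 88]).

[5,7,7,7,9,9,15,23]

Site scan:
  NpsIII (GCAACA, off=5): starts [3, 22, 31, 53] → cuts [8, 27, 36, 58]
  GruV (AATAT, off=5): starts [10, 17, 38, 62] → cuts [15, 22, 43, 67]

All cut coordinates (distinct, sorted): [8, 15, 22, 27, 36, 43, 58, 67]

Fragment lengths:
  8→15: 7 bp
  15→22: 7 bp
  22→27: 5 bp
  27→36: 9 bp
  36→43: 7 bp
  43→58: 15 bp
  58→67: 9 bp
  67→8 (wrap): 82-67+8 = 23 bp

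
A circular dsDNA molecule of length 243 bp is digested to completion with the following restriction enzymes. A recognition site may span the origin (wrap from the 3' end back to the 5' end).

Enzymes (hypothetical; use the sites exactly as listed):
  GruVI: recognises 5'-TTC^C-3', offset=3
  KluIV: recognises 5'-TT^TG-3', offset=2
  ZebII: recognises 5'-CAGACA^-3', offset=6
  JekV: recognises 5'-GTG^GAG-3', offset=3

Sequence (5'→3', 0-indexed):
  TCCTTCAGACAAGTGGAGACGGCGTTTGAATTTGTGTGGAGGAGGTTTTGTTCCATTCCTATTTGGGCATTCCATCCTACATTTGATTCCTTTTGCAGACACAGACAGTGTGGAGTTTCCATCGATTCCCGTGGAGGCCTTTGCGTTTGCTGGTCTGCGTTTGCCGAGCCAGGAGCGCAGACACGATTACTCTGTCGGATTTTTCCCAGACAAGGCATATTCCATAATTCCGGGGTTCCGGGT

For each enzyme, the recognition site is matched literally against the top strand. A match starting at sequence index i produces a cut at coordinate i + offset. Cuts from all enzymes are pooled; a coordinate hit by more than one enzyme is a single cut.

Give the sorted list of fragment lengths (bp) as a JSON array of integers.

Site scan:
  GruVI (TTCC, off=3): starts [50, 55, 69, 86, 116, 125, 202, 219, 227, 235, 242] → cuts [2, 53, 58, 72, 89, 119, 128, 205, 222, 230, 238]
  KluIV (TTTG, off=2): starts [24, 30, 46, 61, 81, 91, 139, 145, 159] → cuts [26, 32, 48, 63, 83, 93, 141, 147, 161]
  ZebII (CAGACA, off=6): starts [5, 95, 101, 177, 206] → cuts [11, 101, 107, 183, 212]
  JekV (GTGGAG, off=3): starts [12, 35, 109, 130] → cuts [15, 38, 112, 133]

All cut coordinates (distinct, sorted): [2, 11, 15, 26, 32, 38, 48, 53, 58, 63, 72, 83, 89, 93, 101, 107, 112, 119, 128, 133, 141, 147, 161, 183, 205, 212, 222, 230, 238]

Fragments:
  2→11: 9 bp
  11→15: 4 bp
  15→26: 11 bp
  26→32: 6 bp
  32→38: 6 bp
  38→48: 10 bp
  48→53: 5 bp
  53→58: 5 bp
  58→63: 5 bp
  63→72: 9 bp
  72→83: 11 bp
  83→89: 6 bp
  89→93: 4 bp
  93→101: 8 bp
  101→107: 6 bp
  107→112: 5 bp
  112→119: 7 bp
  119→128: 9 bp
  128→133: 5 bp
  133→141: 8 bp
  141→147: 6 bp
  147→161: 14 bp
  161→183: 22 bp
  183→205: 22 bp
  205→212: 7 bp
  212→222: 10 bp
  222→230: 8 bp
  230→238: 8 bp
  238→2 (wrap): 243-238+2 = 7 bp

[4,4,5,5,5,5,5,6,6,6,6,6,7,7,7,8,8,8,8,9,9,9,10,10,11,11,14,22,22]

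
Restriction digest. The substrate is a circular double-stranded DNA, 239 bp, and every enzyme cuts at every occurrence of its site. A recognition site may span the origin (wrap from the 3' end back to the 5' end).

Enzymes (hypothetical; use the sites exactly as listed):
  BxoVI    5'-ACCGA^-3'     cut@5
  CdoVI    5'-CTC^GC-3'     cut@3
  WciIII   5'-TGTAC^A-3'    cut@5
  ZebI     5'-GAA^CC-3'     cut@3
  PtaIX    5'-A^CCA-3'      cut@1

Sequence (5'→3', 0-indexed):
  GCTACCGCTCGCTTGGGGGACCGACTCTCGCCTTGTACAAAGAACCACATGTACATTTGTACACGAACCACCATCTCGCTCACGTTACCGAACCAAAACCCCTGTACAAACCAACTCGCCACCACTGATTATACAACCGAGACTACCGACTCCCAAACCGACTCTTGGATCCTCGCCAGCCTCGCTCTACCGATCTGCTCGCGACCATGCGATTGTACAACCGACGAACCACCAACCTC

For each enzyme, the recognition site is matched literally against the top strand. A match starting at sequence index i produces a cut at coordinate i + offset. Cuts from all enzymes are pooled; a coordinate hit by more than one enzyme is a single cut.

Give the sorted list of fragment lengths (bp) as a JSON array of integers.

[1,3,3,3,4,4,4,5,5,6,6,7,7,7,8,8,9,9,9,10,10,10,12,13,14,14,14,15,19]

Per-enzyme occurrences:
  BxoVI ACCGA/5: at [19, 86, 135, 144, 156, 188, 219] ⇒ [24, 91, 140, 149, 161, 193, 224]
  CdoVI CTCGC/3: at [7, 26, 74, 114, 171, 180, 197, 236] ⇒ [0, 10, 29, 77, 117, 174, 183, 200]
  WciIII TGTACA/5: at [33, 49, 57, 102, 213] ⇒ [38, 54, 62, 107, 218]
  ZebI GAACC/3: at [41, 64, 89, 225] ⇒ [44, 67, 92, 228]
  PtaIX ACCA/1: at [43, 66, 69, 91, 109, 120, 203, 227, 230] ⇒ [44, 67, 70, 92, 110, 121, 204, 228, 231]

Pooled cuts: [0, 10, 24, 29, 38, 44, 54, 62, 67, 70, 77, 91, 92, 107, 110, 117, 121, 140, 149, 161, 174, 183, 193, 200, 204, 218, 224, 228, 231]

Fragment lengths:
  0→10: 10 bp
  10→24: 14 bp
  24→29: 5 bp
  29→38: 9 bp
  38→44: 6 bp
  44→54: 10 bp
  54→62: 8 bp
  62→67: 5 bp
  67→70: 3 bp
  70→77: 7 bp
  77→91: 14 bp
  91→92: 1 bp
  92→107: 15 bp
  107→110: 3 bp
  110→117: 7 bp
  117→121: 4 bp
  121→140: 19 bp
  140→149: 9 bp
  149→161: 12 bp
  161→174: 13 bp
  174→183: 9 bp
  183→193: 10 bp
  193→200: 7 bp
  200→204: 4 bp
  204→218: 14 bp
  218→224: 6 bp
  224→228: 4 bp
  228→231: 3 bp
  231→0 (wrap): 239-231+0 = 8 bp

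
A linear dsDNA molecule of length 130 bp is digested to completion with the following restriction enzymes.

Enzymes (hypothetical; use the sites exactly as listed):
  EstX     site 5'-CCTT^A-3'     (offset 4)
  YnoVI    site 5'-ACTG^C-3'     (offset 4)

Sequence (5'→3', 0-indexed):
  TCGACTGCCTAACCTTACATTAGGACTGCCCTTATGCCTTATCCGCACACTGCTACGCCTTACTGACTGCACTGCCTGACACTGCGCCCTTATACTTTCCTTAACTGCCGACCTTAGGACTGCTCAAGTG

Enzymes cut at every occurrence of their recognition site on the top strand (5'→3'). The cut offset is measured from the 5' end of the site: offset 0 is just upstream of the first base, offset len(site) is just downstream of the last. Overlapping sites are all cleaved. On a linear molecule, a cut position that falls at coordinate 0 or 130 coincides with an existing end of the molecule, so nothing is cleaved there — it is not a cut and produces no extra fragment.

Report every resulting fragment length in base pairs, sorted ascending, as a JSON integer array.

Per-enzyme occurrences:
  EstX CCTTA/4: at [12, 29, 36, 57, 87, 98, 111] ⇒ [16, 33, 40, 61, 91, 102, 115]
  YnoVI ACTGC/4: at [3, 24, 48, 65, 70, 80, 103, 118] ⇒ [7, 28, 52, 69, 74, 84, 107, 122]

Pooled cuts: [7, 16, 28, 33, 40, 52, 61, 69, 74, 84, 91, 102, 107, 115, 122]

Fragment lengths:
  [0,7): 7 bp
  [7,16): 9 bp
  [16,28): 12 bp
  [28,33): 5 bp
  [33,40): 7 bp
  [40,52): 12 bp
  [52,61): 9 bp
  [61,69): 8 bp
  [69,74): 5 bp
  [74,84): 10 bp
  [84,91): 7 bp
  [91,102): 11 bp
  [102,107): 5 bp
  [107,115): 8 bp
  [115,122): 7 bp
  [122,130): 8 bp

[5,5,5,7,7,7,7,8,8,8,9,9,10,11,12,12]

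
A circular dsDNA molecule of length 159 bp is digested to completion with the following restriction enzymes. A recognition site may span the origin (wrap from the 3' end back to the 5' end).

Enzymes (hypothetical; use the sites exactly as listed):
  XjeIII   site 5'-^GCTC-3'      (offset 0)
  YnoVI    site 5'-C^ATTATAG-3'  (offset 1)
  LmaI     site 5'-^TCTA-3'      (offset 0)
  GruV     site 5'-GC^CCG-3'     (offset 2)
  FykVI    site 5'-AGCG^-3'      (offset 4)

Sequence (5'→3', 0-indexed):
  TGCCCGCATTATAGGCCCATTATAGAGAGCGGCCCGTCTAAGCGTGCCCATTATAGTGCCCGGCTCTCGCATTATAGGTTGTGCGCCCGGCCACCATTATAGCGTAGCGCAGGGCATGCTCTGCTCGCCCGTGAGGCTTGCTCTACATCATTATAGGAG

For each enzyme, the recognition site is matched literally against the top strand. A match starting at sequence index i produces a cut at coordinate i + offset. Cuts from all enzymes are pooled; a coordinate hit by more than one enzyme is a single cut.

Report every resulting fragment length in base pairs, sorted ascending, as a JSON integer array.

Site scan:
  XjeIII (GCTC, off=0): starts [62, 117, 122, 139] → cuts [62, 117, 122, 139]
  YnoVI (CATTATAG, off=1): starts [6, 17, 48, 69, 94, 148] → cuts [7, 18, 49, 70, 95, 149]
  LmaI (TCTA, off=0): starts [36, 141] → cuts [36, 141]
  GruV (GCCCG, off=2): starts [1, 31, 57, 84, 126] → cuts [3, 33, 59, 86, 128]
  FykVI (AGCG, off=4): starts [27, 40, 100, 105] → cuts [31, 44, 104, 109]

Pooled cuts: [3, 7, 18, 31, 33, 36, 44, 49, 59, 62, 70, 86, 95, 104, 109, 117, 122, 128, 139, 141, 149]

Fragments:
  3→7: 4 bp
  7→18: 11 bp
  18→31: 13 bp
  31→33: 2 bp
  33→36: 3 bp
  36→44: 8 bp
  44→49: 5 bp
  49→59: 10 bp
  59→62: 3 bp
  62→70: 8 bp
  70→86: 16 bp
  86→95: 9 bp
  95→104: 9 bp
  104→109: 5 bp
  109→117: 8 bp
  117→122: 5 bp
  122→128: 6 bp
  128→139: 11 bp
  139→141: 2 bp
  141→149: 8 bp
  149→3 (wrap): 159-149+3 = 13 bp

[2,2,3,3,4,5,5,5,6,8,8,8,8,9,9,10,11,11,13,13,16]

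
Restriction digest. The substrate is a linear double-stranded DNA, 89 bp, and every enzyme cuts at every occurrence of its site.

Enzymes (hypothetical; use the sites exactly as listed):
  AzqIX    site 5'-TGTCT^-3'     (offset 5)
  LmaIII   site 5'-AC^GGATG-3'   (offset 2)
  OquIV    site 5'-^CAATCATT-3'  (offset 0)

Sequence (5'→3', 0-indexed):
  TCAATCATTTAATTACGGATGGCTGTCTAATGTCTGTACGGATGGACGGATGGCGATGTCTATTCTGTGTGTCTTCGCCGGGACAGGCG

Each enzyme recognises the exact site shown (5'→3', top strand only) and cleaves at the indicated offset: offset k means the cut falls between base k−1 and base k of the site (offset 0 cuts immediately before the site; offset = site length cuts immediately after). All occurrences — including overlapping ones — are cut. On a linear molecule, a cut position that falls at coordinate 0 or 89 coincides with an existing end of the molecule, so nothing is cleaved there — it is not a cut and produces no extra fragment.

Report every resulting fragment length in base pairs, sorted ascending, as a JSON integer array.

Per-enzyme occurrences:
  AzqIX (TGTCT, off=5): starts [23, 30, 56, 69] → cuts [28, 35, 61, 74]
  LmaIII (ACGGATG, off=2): starts [14, 37, 45] → cuts [16, 39, 47]
  OquIV (CAATCATT, off=0): starts [1] → cuts [1]

Pooled cuts: [1, 16, 28, 35, 39, 47, 61, 74]

Fragment lengths:
  [0,1): 1 bp
  [1,16): 15 bp
  [16,28): 12 bp
  [28,35): 7 bp
  [35,39): 4 bp
  [39,47): 8 bp
  [47,61): 14 bp
  [61,74): 13 bp
  [74,89): 15 bp

[1,4,7,8,12,13,14,15,15]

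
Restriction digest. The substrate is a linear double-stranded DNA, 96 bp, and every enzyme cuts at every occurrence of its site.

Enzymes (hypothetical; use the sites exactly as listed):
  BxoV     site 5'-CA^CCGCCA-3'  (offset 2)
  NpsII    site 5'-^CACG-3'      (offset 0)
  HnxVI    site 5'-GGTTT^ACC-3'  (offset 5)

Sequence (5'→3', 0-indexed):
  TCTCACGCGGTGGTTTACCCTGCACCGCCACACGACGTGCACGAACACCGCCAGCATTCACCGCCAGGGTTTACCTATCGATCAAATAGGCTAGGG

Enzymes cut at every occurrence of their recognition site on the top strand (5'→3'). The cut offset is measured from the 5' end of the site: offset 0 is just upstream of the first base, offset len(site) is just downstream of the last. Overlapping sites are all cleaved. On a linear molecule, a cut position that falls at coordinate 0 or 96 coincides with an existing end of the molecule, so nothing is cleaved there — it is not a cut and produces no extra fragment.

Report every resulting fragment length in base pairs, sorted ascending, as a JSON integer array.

Scan for sites:
  BxoV CACCGCCA/2: at [22, 45, 58] ⇒ [24, 47, 60]
  NpsII CACG/0: at [3, 30, 39] ⇒ [3, 30, 39]
  HnxVI GGTTTACC/5: at [11, 67] ⇒ [16, 72]

Pooled cuts: [3, 16, 24, 30, 39, 47, 60, 72]

Fragments:
  [0,3): 3 bp
  [3,16): 13 bp
  [16,24): 8 bp
  [24,30): 6 bp
  [30,39): 9 bp
  [39,47): 8 bp
  [47,60): 13 bp
  [60,72): 12 bp
  [72,96): 24 bp

[3,6,8,8,9,12,13,13,24]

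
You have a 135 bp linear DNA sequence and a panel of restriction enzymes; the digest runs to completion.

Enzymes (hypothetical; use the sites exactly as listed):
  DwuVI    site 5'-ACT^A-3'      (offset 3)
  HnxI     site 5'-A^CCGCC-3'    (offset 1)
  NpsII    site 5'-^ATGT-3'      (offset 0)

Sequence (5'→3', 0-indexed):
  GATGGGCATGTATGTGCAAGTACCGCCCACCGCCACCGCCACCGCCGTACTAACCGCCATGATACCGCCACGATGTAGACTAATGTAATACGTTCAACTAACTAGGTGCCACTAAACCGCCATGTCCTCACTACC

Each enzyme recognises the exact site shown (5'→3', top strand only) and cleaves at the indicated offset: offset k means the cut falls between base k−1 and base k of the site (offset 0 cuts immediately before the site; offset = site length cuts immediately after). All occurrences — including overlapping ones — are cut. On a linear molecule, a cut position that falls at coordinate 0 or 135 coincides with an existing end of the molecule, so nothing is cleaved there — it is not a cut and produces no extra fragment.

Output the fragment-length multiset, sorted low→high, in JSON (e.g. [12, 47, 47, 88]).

[1,2,3,3,4,4,5,6,6,7,7,8,9,10,10,11,11,11,17]

Per-enzyme occurrences:
  DwuVI (ACTA, off=3): starts [48, 78, 96, 100, 110, 129] → cuts [51, 81, 99, 103, 113, 132]
  HnxI (ACCGCC, off=1): starts [21, 28, 34, 40, 52, 63, 115] → cuts [22, 29, 35, 41, 53, 64, 116]
  NpsII (ATGT, off=0): starts [7, 11, 72, 82, 121] → cuts [7, 11, 72, 82, 121]

Pooled cuts: [7, 11, 22, 29, 35, 41, 51, 53, 64, 72, 81, 82, 99, 103, 113, 116, 121, 132]

Fragment lengths:
  [0,7): 7 bp
  [7,11): 4 bp
  [11,22): 11 bp
  [22,29): 7 bp
  [29,35): 6 bp
  [35,41): 6 bp
  [41,51): 10 bp
  [51,53): 2 bp
  [53,64): 11 bp
  [64,72): 8 bp
  [72,81): 9 bp
  [81,82): 1 bp
  [82,99): 17 bp
  [99,103): 4 bp
  [103,113): 10 bp
  [113,116): 3 bp
  [116,121): 5 bp
  [121,132): 11 bp
  [132,135): 3 bp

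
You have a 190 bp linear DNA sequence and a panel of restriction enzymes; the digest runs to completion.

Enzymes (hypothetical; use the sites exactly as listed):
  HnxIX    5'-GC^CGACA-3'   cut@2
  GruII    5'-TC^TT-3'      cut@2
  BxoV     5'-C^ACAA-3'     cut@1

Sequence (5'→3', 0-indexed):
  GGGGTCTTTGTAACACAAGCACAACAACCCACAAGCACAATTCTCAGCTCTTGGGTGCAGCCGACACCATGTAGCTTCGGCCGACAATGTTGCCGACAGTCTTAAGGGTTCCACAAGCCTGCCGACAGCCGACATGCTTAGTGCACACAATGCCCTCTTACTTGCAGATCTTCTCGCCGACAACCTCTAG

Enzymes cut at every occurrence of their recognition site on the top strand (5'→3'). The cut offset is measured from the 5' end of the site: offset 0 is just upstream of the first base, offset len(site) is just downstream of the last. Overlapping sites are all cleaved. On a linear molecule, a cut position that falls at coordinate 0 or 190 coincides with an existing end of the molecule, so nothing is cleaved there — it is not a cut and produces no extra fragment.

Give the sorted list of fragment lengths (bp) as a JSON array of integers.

Per-enzyme occurrences:
  HnxIX (GCCGACA, off=2): starts [59, 79, 91, 120, 127, 175] → cuts [61, 81, 93, 122, 129, 177]
  GruII (TCTT, off=2): starts [4, 48, 99, 155, 168] → cuts [6, 50, 101, 157, 170]
  BxoV (CACAA, off=1): starts [13, 19, 29, 35, 111, 145] → cuts [14, 20, 30, 36, 112, 146]

Pooled cuts: [6, 14, 20, 30, 36, 50, 61, 81, 93, 101, 112, 122, 129, 146, 157, 170, 177]

Fragment lengths:
  [0,6): 6 bp
  [6,14): 8 bp
  [14,20): 6 bp
  [20,30): 10 bp
  [30,36): 6 bp
  [36,50): 14 bp
  [50,61): 11 bp
  [61,81): 20 bp
  [81,93): 12 bp
  [93,101): 8 bp
  [101,112): 11 bp
  [112,122): 10 bp
  [122,129): 7 bp
  [129,146): 17 bp
  [146,157): 11 bp
  [157,170): 13 bp
  [170,177): 7 bp
  [177,190): 13 bp

[6,6,6,7,7,8,8,10,10,11,11,11,12,13,13,14,17,20]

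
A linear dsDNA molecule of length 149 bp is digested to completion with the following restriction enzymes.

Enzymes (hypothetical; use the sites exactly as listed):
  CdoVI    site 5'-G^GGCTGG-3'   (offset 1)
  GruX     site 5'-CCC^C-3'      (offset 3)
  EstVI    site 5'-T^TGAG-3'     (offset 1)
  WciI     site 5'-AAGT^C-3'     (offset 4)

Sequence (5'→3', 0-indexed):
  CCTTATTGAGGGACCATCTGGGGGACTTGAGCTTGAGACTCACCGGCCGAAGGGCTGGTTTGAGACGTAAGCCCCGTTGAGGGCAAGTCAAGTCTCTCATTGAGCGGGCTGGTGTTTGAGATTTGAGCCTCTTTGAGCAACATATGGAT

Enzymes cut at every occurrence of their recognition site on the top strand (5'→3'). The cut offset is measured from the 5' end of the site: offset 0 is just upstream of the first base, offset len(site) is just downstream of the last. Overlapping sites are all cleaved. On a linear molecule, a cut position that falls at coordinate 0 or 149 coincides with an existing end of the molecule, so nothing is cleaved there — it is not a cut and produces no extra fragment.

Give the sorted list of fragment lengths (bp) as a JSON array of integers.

Site scan:
  CdoVI (GGGCTGG, off=1): starts [51, 105] → cuts [52, 106]
  GruX (CCCC, off=3): starts [71] → cuts [74]
  EstVI (TTGAG, off=1): starts [5, 26, 32, 59, 76, 99, 115, 122, 132] → cuts [6, 27, 33, 60, 77, 100, 116, 123, 133]
  WciI (AAGTC, off=4): starts [84, 89] → cuts [88, 93]

Pooled cuts: [6, 27, 33, 52, 60, 74, 77, 88, 93, 100, 106, 116, 123, 133]

Fragment lengths:
  [0,6): 6 bp
  [6,27): 21 bp
  [27,33): 6 bp
  [33,52): 19 bp
  [52,60): 8 bp
  [60,74): 14 bp
  [74,77): 3 bp
  [77,88): 11 bp
  [88,93): 5 bp
  [93,100): 7 bp
  [100,106): 6 bp
  [106,116): 10 bp
  [116,123): 7 bp
  [123,133): 10 bp
  [133,149): 16 bp

[3,5,6,6,6,7,7,8,10,10,11,14,16,19,21]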